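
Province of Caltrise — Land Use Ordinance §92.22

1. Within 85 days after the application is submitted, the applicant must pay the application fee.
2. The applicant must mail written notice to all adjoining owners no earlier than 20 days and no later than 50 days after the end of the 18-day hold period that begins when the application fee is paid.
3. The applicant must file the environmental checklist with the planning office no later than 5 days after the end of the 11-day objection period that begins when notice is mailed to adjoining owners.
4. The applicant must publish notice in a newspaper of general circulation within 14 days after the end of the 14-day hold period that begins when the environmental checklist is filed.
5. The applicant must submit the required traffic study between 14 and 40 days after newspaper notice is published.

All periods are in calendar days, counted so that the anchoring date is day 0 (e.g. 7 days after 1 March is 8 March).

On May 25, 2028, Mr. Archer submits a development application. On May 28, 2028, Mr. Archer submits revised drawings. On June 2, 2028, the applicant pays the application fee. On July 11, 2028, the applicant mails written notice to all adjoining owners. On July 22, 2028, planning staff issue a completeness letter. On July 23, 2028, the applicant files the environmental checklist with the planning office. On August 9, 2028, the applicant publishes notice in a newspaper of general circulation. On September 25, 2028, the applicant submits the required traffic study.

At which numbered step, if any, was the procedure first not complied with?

Step 5

Step 1 — counting 85 days from May 25, 2028 (when the application is submitted) gives a deadline of August 18, 2028; completed June 2, 2028, before the deadline.
Step 2 — 20 and 50 days from June 20, 2028 (end of the 18-day hold period, which began when the application fee is paid on June 2, 2028) are July 10, 2028 and August 9, 2028 respectively; done July 11, 2028, which is between those dates.
Step 3 — counting 5 days from July 22, 2028 (end of the 11-day objection period, which began when notice is mailed to adjoining owners on July 11, 2028) gives a deadline of July 27, 2028; July 23, 2028 is within that limit.
Step 4 — counting 14 days from August 6, 2028 (end of the 14-day hold period, which began when the environmental checklist is filed on July 23, 2028) gives a deadline of August 20, 2028; August 9, 2028 is within that limit.
Step 5 — 14 and 40 days from August 9, 2028 (when newspaper notice is published) are August 23, 2028 and September 18, 2028 respectively; done September 25, 2028 — 7 days after the window closed.
The procedure was therefore not followed at step 5.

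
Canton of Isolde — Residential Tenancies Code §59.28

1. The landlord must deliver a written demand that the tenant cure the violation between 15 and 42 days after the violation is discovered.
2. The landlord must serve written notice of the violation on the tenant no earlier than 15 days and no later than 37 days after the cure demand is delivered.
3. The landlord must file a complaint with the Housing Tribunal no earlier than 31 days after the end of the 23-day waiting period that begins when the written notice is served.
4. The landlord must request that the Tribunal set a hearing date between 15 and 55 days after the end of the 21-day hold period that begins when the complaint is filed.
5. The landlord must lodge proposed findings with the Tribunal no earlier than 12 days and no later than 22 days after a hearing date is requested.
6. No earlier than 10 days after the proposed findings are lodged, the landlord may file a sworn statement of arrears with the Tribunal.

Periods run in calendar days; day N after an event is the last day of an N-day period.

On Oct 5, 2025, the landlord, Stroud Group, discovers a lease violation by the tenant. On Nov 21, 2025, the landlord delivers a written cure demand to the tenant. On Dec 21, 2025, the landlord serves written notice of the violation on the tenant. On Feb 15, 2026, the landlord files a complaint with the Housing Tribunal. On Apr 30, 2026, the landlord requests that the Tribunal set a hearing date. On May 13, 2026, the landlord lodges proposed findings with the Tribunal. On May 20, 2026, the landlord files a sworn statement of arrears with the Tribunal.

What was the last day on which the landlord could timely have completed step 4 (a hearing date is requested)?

May 2, 2026

The complaint is filed on Feb 15, 2026; the 21-day hold period therefore ends Mar 8, 2026, and step 4 runs from that date. The window is 15–55 days after Mar 8, 2026; it closes on May 2, 2026.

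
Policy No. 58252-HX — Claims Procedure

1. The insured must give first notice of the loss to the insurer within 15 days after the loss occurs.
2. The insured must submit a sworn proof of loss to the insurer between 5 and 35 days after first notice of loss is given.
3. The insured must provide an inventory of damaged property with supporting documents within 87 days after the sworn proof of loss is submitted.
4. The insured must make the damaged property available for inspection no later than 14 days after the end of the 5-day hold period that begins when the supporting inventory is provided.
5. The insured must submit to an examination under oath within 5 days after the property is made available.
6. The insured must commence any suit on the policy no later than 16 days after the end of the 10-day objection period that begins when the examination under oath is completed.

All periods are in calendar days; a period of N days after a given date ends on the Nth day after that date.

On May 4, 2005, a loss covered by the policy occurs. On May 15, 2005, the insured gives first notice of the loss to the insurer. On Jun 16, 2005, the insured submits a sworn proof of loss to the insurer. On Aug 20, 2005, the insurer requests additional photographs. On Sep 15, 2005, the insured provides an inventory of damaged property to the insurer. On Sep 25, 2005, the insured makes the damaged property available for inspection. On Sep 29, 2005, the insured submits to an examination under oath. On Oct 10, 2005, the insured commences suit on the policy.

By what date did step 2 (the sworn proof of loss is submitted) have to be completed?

Step 2 runs from May 15, 2005, when first notice of loss is given. The window is 5–35 days after May 15, 2005; it closes on Jun 19, 2005.

Jun 19, 2005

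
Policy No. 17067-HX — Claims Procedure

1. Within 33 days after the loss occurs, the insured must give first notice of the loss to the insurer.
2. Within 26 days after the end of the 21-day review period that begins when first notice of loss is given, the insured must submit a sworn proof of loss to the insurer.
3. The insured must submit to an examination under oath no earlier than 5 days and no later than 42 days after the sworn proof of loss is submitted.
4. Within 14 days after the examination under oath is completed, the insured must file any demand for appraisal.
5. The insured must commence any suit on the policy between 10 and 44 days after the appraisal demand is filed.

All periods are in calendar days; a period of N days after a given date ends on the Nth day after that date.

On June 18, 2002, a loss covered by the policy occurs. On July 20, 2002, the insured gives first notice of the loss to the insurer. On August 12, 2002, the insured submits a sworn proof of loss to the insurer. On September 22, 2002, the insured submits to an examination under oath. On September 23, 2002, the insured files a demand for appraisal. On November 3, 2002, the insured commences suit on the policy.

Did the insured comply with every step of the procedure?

Yes

Step 1 — counting 33 days from June 18, 2002 (when the loss occurs) gives a deadline of July 21, 2002; July 20, 2002 is within that limit.
Step 2 — counting 26 days from August 10, 2002 (end of the 21-day review period, which began when first notice of loss is given on July 20, 2002) gives a deadline of September 5, 2002; August 12, 2002 is within that limit.
Step 3 — 5 and 42 days from August 12, 2002 (when the sworn proof of loss is submitted) are August 17, 2002 and September 23, 2002 respectively; done September 22, 2002 — within the window.
Step 4 — counting 14 days from September 22, 2002 (when the examination under oath is completed) gives a deadline of October 6, 2002; done September 23, 2002 — timely.
Step 5 — 10 and 44 days from September 23, 2002 (when the appraisal demand is filed) are October 3, 2002 and November 6, 2002 respectively; done November 3, 2002, which is between those dates.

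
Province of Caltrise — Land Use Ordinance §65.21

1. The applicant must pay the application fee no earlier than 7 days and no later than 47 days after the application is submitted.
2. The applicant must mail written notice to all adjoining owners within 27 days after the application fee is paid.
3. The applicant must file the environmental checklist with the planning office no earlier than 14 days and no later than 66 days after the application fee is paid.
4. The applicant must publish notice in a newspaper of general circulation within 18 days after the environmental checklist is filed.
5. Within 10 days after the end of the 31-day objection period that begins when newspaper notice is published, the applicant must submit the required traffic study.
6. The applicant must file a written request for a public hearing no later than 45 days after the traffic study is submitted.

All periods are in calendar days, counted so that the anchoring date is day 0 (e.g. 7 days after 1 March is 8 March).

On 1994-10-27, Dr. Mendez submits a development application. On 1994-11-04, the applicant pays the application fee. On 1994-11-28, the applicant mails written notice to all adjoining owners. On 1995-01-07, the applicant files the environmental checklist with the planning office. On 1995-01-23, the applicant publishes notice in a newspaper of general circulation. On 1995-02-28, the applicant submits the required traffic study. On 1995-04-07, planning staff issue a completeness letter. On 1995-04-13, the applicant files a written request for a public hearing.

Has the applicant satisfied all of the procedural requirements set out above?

(1) the permitted window runs from 1994-10-27 + 7 = 1994-11-03 to 1994-10-27 + 47 = 1994-12-13; done 1994-11-04, which is between those dates.
(2) due by 1994-11-04 + 27 days = 1994-12-01; done 1994-11-28 — timely.
(3) the permitted window runs from 1994-11-04 + 14 = 1994-11-18 to 1994-11-04 + 66 = 1995-01-09; done 1995-01-07, which is between those dates.
(4) due by 1995-01-07 + 18 days = 1995-01-25; completed 1995-01-23, before the deadline.
(5) due by 1995-02-23 + 10 days = 1995-03-05; 1995-02-28 is within that limit.
(6) due by 1995-02-28 + 45 days = 1995-04-14; 1995-04-13 is within that limit.

Yes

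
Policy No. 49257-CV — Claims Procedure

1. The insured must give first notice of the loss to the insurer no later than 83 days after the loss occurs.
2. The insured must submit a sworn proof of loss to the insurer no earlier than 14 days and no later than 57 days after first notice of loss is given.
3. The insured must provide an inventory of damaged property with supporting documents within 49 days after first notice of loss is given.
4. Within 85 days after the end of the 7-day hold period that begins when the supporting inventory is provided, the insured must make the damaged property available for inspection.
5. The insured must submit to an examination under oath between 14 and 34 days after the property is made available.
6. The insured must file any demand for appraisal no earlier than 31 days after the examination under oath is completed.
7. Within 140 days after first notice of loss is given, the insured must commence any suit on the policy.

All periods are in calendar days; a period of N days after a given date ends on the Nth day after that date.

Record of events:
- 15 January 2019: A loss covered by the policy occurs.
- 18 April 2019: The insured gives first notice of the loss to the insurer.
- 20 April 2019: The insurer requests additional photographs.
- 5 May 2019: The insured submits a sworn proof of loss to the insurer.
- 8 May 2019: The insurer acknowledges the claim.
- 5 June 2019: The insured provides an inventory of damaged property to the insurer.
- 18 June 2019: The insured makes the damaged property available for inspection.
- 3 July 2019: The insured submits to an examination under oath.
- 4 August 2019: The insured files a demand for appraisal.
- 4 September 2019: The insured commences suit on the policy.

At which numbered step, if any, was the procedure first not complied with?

Step 1: 83 days after 15 January 2019 (when the loss occurs) is 8 April 2019; done 18 April 2019 — 10 days late.

Step 1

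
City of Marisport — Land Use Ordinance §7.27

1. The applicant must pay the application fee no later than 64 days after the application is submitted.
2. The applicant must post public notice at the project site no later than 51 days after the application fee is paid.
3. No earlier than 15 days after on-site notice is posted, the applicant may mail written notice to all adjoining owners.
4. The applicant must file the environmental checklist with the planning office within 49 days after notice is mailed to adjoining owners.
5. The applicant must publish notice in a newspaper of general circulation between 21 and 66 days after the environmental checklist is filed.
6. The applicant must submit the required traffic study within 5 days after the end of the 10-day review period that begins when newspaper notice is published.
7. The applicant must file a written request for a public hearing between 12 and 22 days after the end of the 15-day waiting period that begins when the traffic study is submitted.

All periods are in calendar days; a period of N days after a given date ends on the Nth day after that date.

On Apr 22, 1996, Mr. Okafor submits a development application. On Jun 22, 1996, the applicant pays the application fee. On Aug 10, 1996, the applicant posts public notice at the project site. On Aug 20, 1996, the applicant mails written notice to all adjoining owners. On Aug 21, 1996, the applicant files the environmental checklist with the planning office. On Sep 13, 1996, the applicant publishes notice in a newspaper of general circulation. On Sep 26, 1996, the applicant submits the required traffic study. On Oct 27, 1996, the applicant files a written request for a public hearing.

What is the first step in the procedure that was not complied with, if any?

Step 3

Step 1: 64 days after Apr 22, 1996 (when the application is submitted) is Jun 25, 1996; completed Jun 22, 1996, before the deadline.
Step 2: 51 days after Jun 22, 1996 (when the application fee is paid) is Aug 12, 1996; Aug 10, 1996 is within that limit.
Step 3: the earliest permitted date is 15 days after Aug 10, 1996 (when on-site notice is posted), i.e. Aug 25, 1996; done Aug 20, 1996 — 5 days too early.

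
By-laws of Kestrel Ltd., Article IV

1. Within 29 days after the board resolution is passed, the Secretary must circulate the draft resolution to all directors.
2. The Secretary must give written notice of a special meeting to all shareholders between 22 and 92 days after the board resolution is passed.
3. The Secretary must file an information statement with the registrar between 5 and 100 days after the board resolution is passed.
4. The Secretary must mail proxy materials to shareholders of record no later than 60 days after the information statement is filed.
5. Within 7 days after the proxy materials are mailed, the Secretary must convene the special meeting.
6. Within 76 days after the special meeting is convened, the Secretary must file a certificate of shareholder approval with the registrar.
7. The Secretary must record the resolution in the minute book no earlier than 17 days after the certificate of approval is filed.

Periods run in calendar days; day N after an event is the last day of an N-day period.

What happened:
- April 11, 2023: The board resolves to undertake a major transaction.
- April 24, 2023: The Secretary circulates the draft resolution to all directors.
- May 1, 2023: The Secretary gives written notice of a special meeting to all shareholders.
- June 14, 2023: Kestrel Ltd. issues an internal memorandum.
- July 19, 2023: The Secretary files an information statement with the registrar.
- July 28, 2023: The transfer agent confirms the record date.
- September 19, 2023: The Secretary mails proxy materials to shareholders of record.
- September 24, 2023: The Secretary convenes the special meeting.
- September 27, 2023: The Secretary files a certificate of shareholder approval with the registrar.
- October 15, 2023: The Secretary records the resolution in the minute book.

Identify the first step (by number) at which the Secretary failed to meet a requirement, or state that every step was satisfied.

Step 2

(1) due by April 11, 2023 + 29 days = May 10, 2023; April 24, 2023 is within that limit.
(2) the permitted window runs from April 11, 2023 + 22 = May 3, 2023 to April 11, 2023 + 92 = July 12, 2023; May 1, 2023 is 2 days too early.
The analysis stops there.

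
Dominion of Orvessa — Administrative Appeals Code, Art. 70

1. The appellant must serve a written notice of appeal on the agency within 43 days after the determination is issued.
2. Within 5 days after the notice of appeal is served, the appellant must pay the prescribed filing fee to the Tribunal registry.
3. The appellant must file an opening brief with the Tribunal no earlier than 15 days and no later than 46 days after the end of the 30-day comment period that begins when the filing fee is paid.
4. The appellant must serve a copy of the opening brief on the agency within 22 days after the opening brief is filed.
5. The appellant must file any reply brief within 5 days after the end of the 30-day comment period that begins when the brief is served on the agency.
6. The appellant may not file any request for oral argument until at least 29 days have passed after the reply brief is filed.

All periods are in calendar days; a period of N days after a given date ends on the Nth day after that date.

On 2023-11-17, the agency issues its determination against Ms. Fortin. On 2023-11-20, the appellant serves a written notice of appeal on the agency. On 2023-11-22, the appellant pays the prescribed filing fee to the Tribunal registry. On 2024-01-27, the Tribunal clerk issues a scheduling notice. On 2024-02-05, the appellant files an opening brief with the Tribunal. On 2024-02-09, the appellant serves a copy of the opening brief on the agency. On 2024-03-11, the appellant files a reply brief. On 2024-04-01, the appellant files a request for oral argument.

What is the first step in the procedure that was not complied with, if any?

(1) due by 2023-11-17 + 43 days = 2023-12-30; 2023-11-20 is within that limit.
(2) due by 2023-11-20 + 5 days = 2023-11-25; done 2023-11-22 — timely.
(3) the permitted window runs from 2023-12-22 + 15 = 2024-01-06 to 2023-12-22 + 46 = 2024-02-06; done 2024-02-05 — within the window.
(4) due by 2024-02-05 + 22 days = 2024-02-27; done 2024-02-09 — timely.
(5) due by 2024-03-10 + 5 days = 2024-03-15; completed 2024-03-11, before the deadline.
(6) permitted from 2024-03-11 + 29 days = 2024-04-09 onward; 2024-04-01 is 8 days before the earliest permitted date.
Later steps need not be reached.

Step 6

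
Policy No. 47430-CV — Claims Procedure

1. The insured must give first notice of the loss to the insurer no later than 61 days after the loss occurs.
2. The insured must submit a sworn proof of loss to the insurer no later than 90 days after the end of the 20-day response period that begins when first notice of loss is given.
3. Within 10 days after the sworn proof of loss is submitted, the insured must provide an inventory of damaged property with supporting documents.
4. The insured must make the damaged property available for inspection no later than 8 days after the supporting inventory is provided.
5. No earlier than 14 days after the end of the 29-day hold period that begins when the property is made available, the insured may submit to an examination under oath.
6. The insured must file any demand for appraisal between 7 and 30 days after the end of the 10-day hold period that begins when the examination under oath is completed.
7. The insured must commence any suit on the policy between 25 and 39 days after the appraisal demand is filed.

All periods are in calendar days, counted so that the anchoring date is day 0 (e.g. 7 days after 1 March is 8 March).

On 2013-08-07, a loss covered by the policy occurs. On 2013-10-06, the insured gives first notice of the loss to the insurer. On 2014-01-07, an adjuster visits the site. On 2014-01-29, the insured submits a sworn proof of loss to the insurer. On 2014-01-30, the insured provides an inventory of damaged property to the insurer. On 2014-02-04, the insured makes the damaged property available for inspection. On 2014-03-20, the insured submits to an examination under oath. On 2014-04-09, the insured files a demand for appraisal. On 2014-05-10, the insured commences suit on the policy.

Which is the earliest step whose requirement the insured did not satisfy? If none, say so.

(1) due by 2013-08-07 + 61 days = 2013-10-07; done 2013-10-06 — timely.
(2) due by 2013-10-26 + 90 days = 2014-01-24; done 2014-01-29 — 5 days late.
That is the first point of non-compliance.

Step 2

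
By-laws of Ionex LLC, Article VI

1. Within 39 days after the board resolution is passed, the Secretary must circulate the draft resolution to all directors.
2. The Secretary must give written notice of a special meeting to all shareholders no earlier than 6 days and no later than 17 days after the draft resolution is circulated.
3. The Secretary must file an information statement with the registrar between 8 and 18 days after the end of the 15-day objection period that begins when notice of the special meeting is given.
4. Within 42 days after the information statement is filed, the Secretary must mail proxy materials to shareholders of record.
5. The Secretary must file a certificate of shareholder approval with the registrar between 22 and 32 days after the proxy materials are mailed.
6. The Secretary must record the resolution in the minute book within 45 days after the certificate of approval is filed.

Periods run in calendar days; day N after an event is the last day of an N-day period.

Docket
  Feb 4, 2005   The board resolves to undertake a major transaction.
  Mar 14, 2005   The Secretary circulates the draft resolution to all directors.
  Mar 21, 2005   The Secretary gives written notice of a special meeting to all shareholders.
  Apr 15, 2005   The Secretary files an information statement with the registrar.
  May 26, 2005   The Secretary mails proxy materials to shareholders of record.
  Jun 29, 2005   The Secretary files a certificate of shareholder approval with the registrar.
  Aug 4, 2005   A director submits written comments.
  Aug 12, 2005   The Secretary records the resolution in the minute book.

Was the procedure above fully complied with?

Step 1 — counting 39 days from Feb 4, 2005 (when the board resolution is passed) gives a deadline of Mar 15, 2005; Mar 14, 2005 is within that limit.
Step 2 — 6 and 17 days from Mar 14, 2005 (when the draft resolution is circulated) are Mar 20, 2005 and Mar 31, 2005 respectively; Mar 21, 2005 falls inside that range.
Step 3 — 8 and 18 days from Apr 5, 2005 (end of the 15-day objection period, which began when notice of the special meeting is given on Mar 21, 2005) are Apr 13, 2005 and Apr 23, 2005 respectively; Apr 15, 2005 falls inside that range.
Step 4 — counting 42 days from Apr 15, 2005 (when the information statement is filed) gives a deadline of May 27, 2005; completed May 26, 2005, before the deadline.
Step 5 — 22 and 32 days from May 26, 2005 (when the proxy materials are mailed) are Jun 17, 2005 and Jun 27, 2005 respectively; done Jun 29, 2005 — 2 days after the window closed.

No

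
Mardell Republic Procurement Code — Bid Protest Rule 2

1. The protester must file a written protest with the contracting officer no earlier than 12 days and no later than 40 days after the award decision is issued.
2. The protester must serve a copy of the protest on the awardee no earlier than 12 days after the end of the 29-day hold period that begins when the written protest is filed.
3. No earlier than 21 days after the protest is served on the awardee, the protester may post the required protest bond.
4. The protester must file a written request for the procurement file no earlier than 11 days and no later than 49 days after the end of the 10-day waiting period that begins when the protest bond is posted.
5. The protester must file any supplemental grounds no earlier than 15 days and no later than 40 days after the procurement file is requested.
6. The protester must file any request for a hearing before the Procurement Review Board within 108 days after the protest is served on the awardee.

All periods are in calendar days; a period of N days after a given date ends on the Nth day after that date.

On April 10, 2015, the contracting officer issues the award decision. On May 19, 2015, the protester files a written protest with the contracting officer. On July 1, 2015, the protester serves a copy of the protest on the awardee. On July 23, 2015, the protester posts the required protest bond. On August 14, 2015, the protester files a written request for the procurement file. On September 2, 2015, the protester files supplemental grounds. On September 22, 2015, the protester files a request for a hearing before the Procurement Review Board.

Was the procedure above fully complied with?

Step 1 — 12 and 40 days from April 10, 2015 (when the award decision is issued) are April 22, 2015 and May 20, 2015 respectively; done May 19, 2015, which is between those dates.
Step 2 — must wait 12 days from June 17, 2015 (end of the 29-day hold period, which began when the written protest is filed on May 19, 2015), so not before June 29, 2015; July 1, 2015 is on or after that date.
Step 3 — must wait 21 days from July 1, 2015 (when the protest is served on the awardee), so not before July 22, 2015; done July 23, 2015 — permitted.
Step 4 — 11 and 49 days from August 2, 2015 (end of the 10-day waiting period, which began when the protest bond is posted on July 23, 2015) are August 13, 2015 and September 20, 2015 respectively; done August 14, 2015, which is between those dates.
Step 5 — 15 and 40 days from August 14, 2015 (when the procurement file is requested) are August 29, 2015 and September 23, 2015 respectively; done September 2, 2015 — within the window.
Step 6 — counting 108 days from July 1, 2015 (when the protest is served on the awardee) gives a deadline of October 17, 2015; completed September 22, 2015, before the deadline.

Yes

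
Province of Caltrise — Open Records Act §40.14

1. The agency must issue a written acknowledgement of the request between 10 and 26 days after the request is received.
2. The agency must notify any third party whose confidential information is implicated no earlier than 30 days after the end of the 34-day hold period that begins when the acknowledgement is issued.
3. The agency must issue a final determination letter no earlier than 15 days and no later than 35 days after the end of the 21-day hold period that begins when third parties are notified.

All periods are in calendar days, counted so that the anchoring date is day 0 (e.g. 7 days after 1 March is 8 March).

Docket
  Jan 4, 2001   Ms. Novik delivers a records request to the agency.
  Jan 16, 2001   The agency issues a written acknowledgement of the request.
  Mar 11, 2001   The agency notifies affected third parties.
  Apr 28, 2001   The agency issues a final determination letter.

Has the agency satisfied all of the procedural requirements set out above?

No

(1) the permitted window runs from Jan 4, 2001 + 10 = Jan 14, 2001 to Jan 4, 2001 + 26 = Jan 30, 2001; done Jan 16, 2001, which is between those dates.
(2) permitted from Feb 19, 2001 + 30 days = Mar 21, 2001 onward; done Mar 11, 2001 — 10 days too early.
Later steps need not be reached.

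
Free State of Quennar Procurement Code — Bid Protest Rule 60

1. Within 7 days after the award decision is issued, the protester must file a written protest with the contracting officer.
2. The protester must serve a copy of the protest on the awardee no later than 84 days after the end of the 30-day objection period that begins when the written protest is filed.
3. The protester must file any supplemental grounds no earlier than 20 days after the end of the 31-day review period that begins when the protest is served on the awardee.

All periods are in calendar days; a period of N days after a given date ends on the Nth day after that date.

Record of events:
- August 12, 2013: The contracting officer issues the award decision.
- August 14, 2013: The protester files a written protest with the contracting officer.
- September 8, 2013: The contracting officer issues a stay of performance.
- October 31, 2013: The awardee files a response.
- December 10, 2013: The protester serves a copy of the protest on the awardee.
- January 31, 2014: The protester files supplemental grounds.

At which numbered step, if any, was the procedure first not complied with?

Step 2

(1) due by August 12, 2013 + 7 days = August 19, 2013; done August 14, 2013 — timely.
(2) due by September 13, 2013 + 84 days = December 6, 2013; December 10, 2013 misses that deadline by 4 days.
The analysis stops there.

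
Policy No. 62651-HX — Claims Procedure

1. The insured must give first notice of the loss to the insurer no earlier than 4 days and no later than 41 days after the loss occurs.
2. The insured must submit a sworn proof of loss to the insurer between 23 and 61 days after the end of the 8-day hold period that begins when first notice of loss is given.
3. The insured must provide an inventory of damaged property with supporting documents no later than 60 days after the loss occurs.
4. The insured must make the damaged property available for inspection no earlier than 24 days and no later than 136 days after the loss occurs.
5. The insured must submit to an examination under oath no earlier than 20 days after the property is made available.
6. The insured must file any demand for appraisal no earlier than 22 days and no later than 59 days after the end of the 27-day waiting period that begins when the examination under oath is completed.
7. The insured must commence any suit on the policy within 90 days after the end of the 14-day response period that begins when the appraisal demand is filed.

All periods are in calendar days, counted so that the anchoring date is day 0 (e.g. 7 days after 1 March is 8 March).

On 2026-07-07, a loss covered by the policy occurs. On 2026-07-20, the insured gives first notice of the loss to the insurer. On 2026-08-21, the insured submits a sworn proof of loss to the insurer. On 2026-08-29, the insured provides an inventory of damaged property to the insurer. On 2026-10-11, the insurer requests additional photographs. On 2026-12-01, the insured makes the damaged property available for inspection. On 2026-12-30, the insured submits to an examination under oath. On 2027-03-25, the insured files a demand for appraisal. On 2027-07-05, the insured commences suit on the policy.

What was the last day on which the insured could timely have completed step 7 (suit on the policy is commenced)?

The appraisal demand is filed on 2027-03-25; the 14-day response period therefore ends 2027-04-08, and step 7 runs from that date. 90 days after 2027-04-08 is 2027-07-07.

2027-07-07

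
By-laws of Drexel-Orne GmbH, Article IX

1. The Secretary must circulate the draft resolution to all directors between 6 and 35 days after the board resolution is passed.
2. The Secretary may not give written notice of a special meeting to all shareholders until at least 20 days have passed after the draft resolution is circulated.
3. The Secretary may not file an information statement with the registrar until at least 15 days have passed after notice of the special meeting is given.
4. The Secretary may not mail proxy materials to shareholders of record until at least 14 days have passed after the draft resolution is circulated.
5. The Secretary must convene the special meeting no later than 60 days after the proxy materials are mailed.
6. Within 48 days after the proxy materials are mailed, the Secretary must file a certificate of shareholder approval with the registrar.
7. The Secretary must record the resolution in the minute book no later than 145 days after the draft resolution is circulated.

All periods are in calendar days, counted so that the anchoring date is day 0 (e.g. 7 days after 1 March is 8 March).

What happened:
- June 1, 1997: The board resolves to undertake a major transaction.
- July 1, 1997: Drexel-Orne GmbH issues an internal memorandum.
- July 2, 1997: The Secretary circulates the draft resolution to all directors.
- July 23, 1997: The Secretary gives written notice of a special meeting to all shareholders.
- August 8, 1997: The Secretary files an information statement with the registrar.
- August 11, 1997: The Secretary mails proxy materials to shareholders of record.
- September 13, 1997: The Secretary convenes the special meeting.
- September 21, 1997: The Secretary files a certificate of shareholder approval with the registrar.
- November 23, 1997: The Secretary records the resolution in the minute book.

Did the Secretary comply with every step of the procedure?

(1) the permitted window runs from June 1, 1997 + 6 = June 7, 1997 to June 1, 1997 + 35 = July 6, 1997; done July 2, 1997 — within the window.
(2) permitted from July 2, 1997 + 20 days = July 22, 1997 onward; done July 23, 1997 — permitted.
(3) permitted from July 23, 1997 + 15 days = August 7, 1997 onward; done August 8, 1997, after the minimum wait.
(4) permitted from July 2, 1997 + 14 days = July 16, 1997 onward; August 11, 1997 is on or after that date.
(5) due by August 11, 1997 + 60 days = October 10, 1997; September 13, 1997 is within that limit.
(6) due by August 11, 1997 + 48 days = September 28, 1997; done September 21, 1997 — timely.
(7) due by July 2, 1997 + 145 days = November 24, 1997; November 23, 1997 is within that limit.

Yes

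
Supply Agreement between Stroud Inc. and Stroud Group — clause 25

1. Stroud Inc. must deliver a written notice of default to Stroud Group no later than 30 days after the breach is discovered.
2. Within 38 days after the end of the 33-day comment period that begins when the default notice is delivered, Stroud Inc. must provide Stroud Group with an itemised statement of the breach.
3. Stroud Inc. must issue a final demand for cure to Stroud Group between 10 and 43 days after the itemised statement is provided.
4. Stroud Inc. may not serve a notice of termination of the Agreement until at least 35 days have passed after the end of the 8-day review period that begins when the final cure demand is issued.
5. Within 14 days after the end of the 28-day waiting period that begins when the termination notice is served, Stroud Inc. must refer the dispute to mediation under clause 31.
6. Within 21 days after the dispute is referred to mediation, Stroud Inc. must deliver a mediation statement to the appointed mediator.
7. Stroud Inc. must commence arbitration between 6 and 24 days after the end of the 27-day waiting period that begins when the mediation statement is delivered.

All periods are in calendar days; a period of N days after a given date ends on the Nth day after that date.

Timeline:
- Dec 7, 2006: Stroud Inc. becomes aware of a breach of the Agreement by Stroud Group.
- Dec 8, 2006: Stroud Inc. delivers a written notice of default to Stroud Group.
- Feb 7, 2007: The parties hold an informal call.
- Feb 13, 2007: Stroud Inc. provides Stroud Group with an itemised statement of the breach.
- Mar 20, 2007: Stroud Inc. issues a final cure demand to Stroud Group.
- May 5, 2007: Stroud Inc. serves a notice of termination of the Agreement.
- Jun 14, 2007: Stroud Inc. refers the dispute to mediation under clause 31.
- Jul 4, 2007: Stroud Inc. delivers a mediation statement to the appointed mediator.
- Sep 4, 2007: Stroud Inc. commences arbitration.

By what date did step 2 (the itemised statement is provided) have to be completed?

The default notice is delivered on Dec 8, 2006; the 33-day comment period therefore ends Jan 10, 2007, and step 2 runs from that date. 38 days after Jan 10, 2007 is Feb 17, 2007.

Feb 17, 2007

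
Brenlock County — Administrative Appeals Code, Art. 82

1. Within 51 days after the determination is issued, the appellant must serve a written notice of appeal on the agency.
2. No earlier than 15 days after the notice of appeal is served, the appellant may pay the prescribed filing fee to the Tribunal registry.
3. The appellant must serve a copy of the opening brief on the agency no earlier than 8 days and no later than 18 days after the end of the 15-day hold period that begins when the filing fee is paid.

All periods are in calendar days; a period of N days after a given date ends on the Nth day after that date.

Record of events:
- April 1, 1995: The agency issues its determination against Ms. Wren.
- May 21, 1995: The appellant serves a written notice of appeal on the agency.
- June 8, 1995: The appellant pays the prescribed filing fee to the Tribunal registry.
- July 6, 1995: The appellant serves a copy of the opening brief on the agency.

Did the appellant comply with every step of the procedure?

Step 1 — counting 51 days from April 1, 1995 (when the determination is issued) gives a deadline of May 22, 1995; done May 21, 1995 — timely.
Step 2 — must wait 15 days from May 21, 1995 (when the notice of appeal is served), so not before June 5, 1995; June 8, 1995 is on or after that date.
Step 3 — 8 and 18 days from June 23, 1995 (end of the 15-day hold period, which began when the filing fee is paid on June 8, 1995) are July 1, 1995 and July 11, 1995 respectively; July 6, 1995 falls inside that range.

Yes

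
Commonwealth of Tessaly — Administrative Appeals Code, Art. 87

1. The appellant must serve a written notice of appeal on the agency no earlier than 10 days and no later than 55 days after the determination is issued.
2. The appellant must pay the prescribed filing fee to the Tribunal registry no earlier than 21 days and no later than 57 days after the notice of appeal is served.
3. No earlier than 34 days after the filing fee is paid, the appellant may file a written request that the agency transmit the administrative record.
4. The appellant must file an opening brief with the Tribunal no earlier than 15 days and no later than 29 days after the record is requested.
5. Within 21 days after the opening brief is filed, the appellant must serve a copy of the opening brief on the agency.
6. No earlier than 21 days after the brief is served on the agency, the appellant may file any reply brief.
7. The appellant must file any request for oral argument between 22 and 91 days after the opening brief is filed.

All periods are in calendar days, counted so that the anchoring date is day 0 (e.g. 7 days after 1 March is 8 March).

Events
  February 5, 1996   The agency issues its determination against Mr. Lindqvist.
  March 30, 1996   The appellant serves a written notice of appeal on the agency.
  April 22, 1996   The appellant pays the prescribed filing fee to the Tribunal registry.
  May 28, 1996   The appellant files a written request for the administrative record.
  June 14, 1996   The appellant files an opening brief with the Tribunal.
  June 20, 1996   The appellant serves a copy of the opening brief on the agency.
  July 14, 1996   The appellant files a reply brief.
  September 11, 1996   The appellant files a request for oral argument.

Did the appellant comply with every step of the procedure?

Yes

Step 1 — 10 and 55 days from February 5, 1996 (when the determination is issued) are February 15, 1996 and March 31, 1996 respectively; done March 30, 1996, which is between those dates.
Step 2 — 21 and 57 days from March 30, 1996 (when the notice of appeal is served) are April 20, 1996 and May 26, 1996 respectively; April 22, 1996 falls inside that range.
Step 3 — must wait 34 days from April 22, 1996 (when the filing fee is paid), so not before May 26, 1996; done May 28, 1996 — permitted.
Step 4 — 15 and 29 days from May 28, 1996 (when the record is requested) are June 12, 1996 and June 26, 1996 respectively; done June 14, 1996 — within the window.
Step 5 — counting 21 days from June 14, 1996 (when the opening brief is filed) gives a deadline of July 5, 1996; done June 20, 1996 — timely.
Step 6 — must wait 21 days from June 20, 1996 (when the brief is served on the agency), so not before July 11, 1996; July 14, 1996 is on or after that date.
Step 7 — 22 and 91 days from June 14, 1996 (when the opening brief is filed) are July 6, 1996 and September 13, 1996 respectively; done September 11, 1996, which is between those dates.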